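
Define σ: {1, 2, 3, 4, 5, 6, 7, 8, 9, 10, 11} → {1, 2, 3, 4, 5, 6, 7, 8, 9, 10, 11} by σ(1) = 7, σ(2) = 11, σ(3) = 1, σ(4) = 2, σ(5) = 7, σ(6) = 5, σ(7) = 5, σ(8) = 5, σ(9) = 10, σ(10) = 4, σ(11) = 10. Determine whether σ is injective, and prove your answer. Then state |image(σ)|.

σ(1) = 7 = σ(5) with 1 ≠ 5, so σ is not injective.
The image of σ is {1, 2, 4, 5, 7, 10, 11}, which has 7 elements.

7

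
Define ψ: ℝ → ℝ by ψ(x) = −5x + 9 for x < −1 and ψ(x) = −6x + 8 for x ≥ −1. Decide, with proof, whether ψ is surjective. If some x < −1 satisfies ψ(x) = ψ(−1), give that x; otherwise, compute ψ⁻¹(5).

1/2

Both pieces are strictly decreasing (slopes −5 and −6), so each is injective on its own interval.
The left piece maps (−∞, −1) onto (14, ∞); the right piece maps [−1, ∞) onto (−∞, 14].
These images together cover ℝ, so ψ is surjective.
Because the two images are disjoint, no x < −1 has ψ(x) = ψ(−1), so we compute ψ⁻¹(5): 5 lies in (−∞, 14], so solve −6x + 8 = 5: x = (5 − 8)/(−6) = 1/2.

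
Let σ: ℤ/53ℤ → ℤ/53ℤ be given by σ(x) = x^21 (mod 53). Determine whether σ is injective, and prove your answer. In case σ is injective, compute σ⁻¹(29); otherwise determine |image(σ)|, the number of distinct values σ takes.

43

Since 53 is prime, the nonzero elements of ℤ/53ℤ form a cyclic group of order 52.
As gcd(21, 52) = 1, raising to the 21st power is a bijection on this group: if x_1^21 ≡ x_2^21 then (x_1x_2^{−1})^21 = 1, and the only element of order dividing gcd(21, 52) = 1 is 1, so x_1 = x_2.
With σ(0) = 0 this makes σ injective on all of ℤ/53ℤ, hence bijective (finite equal-size domain and codomain). In particular σ is injective.
Since σ is injective, we find the preimage of 29. The inverse of x ↦ x^21 on (ℤ/53ℤ)^× is x ↦ x^5, because 21·5 = 105 = 2·52 + 1 ≡ 1 (mod 52) and x^{52} = 1 for x ≠ 0 (Fermat). So σ⁻¹(29) = 29^5 mod 53.
Repeated squaring mod 53: 29^1 ≡ 29, 29^2 ≡ 29² = 841 ≡ 46, 29^4 ≡ 46² = 2116 ≡ 49. Since 5 = 4 + 1, 29^5 ≡ 49·29: 49·29 = 1421 ≡ 43. So 29^5 ≡ 43 (mod 53).
Hence σ⁻¹(29) = 43.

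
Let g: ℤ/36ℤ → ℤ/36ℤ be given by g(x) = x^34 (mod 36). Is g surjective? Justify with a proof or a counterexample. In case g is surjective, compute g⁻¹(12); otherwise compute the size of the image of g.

8

g(0) = 0^34 = 0.
g(6): Repeated squaring mod 36: 6^1 ≡ 6, 6^2 ≡ 6² = 36 ≡ 0, 6^4 ≡ 0² = 0, 6^8 ≡ 0² = 0, 6^16 ≡ 0² = 0, 6^32 ≡ 0² = 0. Since 34 = 32 + 2, 6^34 ≡ 0·0: 0·0 = 0. So 6^34 ≡ 0 (mod 36).
So g(0) = g(6) = 0 while 0 ≠ 6, hence g is not injective.
A non-injective map from the 36-element set ℤ/36ℤ to itself takes at most 35 distinct values, so it cannot be surjective. Therefore g is not surjective.
Since g is not surjective, we determine |image(g)|. Computing x^34 mod 36 for each x (by repeated squaring, reducing mod 36 at every step), the values g(0), g(1), …, g(35) are: 0, 1, 16, 9, 4, 13, 0, 25, 28, 9, 28, 25, 0, 13, 4, 9, 16, 1, 0, 1, 16, 9, 4, 13, 0, 25, 28, 9, 28, 25, 0, 13, 4, 9, 16, 1.
The distinct values are {0, 1, 4, 9, 13, 16, 25, 28}; there are 8 of them.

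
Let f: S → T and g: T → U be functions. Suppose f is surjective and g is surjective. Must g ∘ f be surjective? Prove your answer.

Let c ∈ U. Since g is surjective, there is b ∈ T with g(b) = c. Since f is surjective, there is a ∈ S with f(a) = b.
Then (g ∘ f)(a) = g(b) = c. So g ∘ f is surjective.

surjective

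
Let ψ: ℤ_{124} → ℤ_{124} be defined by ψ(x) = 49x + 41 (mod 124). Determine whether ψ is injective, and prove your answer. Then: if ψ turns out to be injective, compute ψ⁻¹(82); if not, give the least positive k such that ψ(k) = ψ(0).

97

If ψ(x_1) = ψ(x_2), then 49x_1 ≡ 49x_2 (mod 124). Because gcd(49, 124) = 1, we may cancel 49 to get x_1 ≡ x_2 (mod 124).
So ψ is injective.
We now compute 49⁻¹ mod 124 explicitly. Euclid's algorithm: 124 = 2·49 + 26, 49 = 1·26 + 23, 26 = 1·23 + 3, 23 = 7·3 + 2, 3 = 1·2 + 1; back-substituting gives 1 = 81·49 − 32·124, so 49⁻¹ ≡ 81 (mod 124).
Since ψ is injective, we compute ψ⁻¹(82): solve 49x + 41 ≡ 82 (mod 124), i.e. 49x ≡ 41 (mod 124).
Multiplying by 49⁻¹ = 81 gives x ≡ 81·41 = 3321 = 26·124 + 97 ≡ 97 (mod 124).
Check: ψ(97) = 49·97 + 41 = 4794 = 38·124 + 82 ≡ 82 (mod 124).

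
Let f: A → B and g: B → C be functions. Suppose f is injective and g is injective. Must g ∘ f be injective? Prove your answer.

injective

Suppose (g ∘ f)(x_1) = (g ∘ f)(x_2), i.e. g(f(x_1)) = g(f(x_2)).
Since g is injective, f(x_1) = f(x_2). Since f is injective, x_1 = x_2. So g ∘ f is injective.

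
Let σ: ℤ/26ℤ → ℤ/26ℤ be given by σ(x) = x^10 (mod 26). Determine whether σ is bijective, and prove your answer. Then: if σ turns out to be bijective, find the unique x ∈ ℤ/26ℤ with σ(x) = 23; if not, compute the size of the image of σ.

14

σ(12): Repeated squaring mod 26: 12^1 ≡ 12, 12^2 ≡ 12² = 144 ≡ 14, 12^4 ≡ 14² = 196 ≡ 14, 12^8 ≡ 14² = 196 ≡ 14. Since 10 = 8 + 2, 12^10 ≡ 14·14: 14·14 = 196 ≡ 14. So 12^10 ≡ 14 (mod 26).
σ(14): Repeated squaring mod 26: 14^1 ≡ 14, 14^2 ≡ 14² = 196 ≡ 14, 14^4 ≡ 14² = 196 ≡ 14, 14^8 ≡ 14² = 196 ≡ 14. Since 10 = 8 + 2, 14^10 ≡ 14·14: 14·14 = 196 ≡ 14. So 14^10 ≡ 14 (mod 26).
So σ(12) = σ(14) = 14 while 12 ≠ 14, so σ is not injective, hence not bijective.
Since σ is not bijective, we determine |image(σ)|. Computing x^10 mod 26 for each x (by repeated squaring, reducing mod 26 at every step), the values σ(0), σ(1), …, σ(25) are: 0, 1, 10, 3, 22, 25, 4, 17, 12, 9, 16, 23, 14, 13, 14, 23, 16, 9, 12, 17, 4, 25, 22, 3, 10, 1.
The distinct values are {0, 1, 3, 4, 9, 10, 12, 13, 14, 16, 17, 22, 23, 25}; there are 14 of them.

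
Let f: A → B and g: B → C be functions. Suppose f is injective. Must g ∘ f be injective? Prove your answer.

not injective

No. Take A = B = C = {0, 1}, f = identity (injective), and g(x) = 0 for every x.
Then (g ∘ f)(0) = 0 = (g ∘ f)(1) with 0 ≠ 1, so g ∘ f is not injective.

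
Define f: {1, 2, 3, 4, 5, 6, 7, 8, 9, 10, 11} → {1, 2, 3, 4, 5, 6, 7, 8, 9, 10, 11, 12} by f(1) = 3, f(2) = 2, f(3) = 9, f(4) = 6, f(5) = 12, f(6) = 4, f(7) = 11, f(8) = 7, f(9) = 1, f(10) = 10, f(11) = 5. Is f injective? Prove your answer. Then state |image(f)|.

The values f(1), …, f(11) are 3, 2, 9, 6, 12, 4, 11, 7, 1, 10, 5 — all distinct.
So f(s) = f(t) only when s = t, and f is injective.
The image of f is {1, 2, 3, 4, 5, 6, 7, 9, 10, 11, 12}, which has 11 elements.

11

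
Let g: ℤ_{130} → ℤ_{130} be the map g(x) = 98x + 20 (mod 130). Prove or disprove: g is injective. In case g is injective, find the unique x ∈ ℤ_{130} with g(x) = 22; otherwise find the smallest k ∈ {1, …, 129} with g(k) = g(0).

65

Recall that g is injective if g(u) = g(v) implies u = v.
We have gcd(98, 130) = 2 > 1. Taking u = 0 and v = 65: g(0) = 20 and g(65) = 98·65 + 20 = 6390 ≡ 20 (mod 130).
So g(0) = g(65) while 0 ≠ 65, thus g is not injective.
Since g is not injective, we find the least positive k with g(k) = g(0): this means 98k ≡ 0 (mod 130), i.e. 130 ∣ 98k. Since gcd(98, 130) = 2, dividing through by 2 this holds exactly when 65 ∣ 49k, and as gcd(49, 65) = 1, exactly when 65 ∣ k.
The smallest positive such k is 65.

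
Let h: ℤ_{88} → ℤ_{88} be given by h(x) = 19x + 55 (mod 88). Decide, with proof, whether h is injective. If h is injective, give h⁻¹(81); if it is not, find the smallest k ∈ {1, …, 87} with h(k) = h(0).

6

If h(s) = h(t), then 19s ≡ 19t (mod 88). Because gcd(19, 88) = 1, we may cancel 19 to get s ≡ t (mod 88).
So h is injective.
We now compute 19⁻¹ mod 88 explicitly. Euclid's algorithm: 88 = 4·19 + 12, 19 = 1·12 + 7, 12 = 1·7 + 5, 7 = 1·5 + 2, 5 = 2·2 + 1; back-substituting gives 1 = 51·19 − 11·88, so 19⁻¹ ≡ 51 (mod 88).
Since h is injective, we compute h⁻¹(81): solve 19x + 55 ≡ 81 (mod 88), i.e. 19x ≡ 26 (mod 88).
Multiplying by 19⁻¹ = 51 gives x ≡ 51·26 = 1326 = 15·88 + 6 ≡ 6 (mod 88).
Check: h(6) = 19·6 + 55 = 169 = 1·88 + 81 ≡ 81 (mod 88).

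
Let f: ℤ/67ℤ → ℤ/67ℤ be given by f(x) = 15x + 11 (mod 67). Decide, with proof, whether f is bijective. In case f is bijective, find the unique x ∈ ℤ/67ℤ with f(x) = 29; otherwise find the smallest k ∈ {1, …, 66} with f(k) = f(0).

28

If f(u) = f(v), then 15u ≡ 15v (mod 67). Because gcd(15, 67) = 1, we may cancel 15 to get u ≡ v (mod 67).
We now compute 15⁻¹ mod 67 explicitly. Euclid's algorithm: 67 = 4·15 + 7, 15 = 2·7 + 1; back-substituting gives 1 = 9·15 − 2·67, so 15⁻¹ ≡ 9 (mod 67).
For any y ∈ ℤ/67ℤ, x = 9(y − 11) mod 67 satisfies f(x) = 15·9(y − 11) + 11 ≡ y (since 15·9 ≡ 1 mod 67). So every y has a preimage.
So f is bijective.
Since f is bijective, we find f⁻¹(29): we need 15x ≡ 29 − 11 ≡ 18 (mod 67). Using 15⁻¹ = 9: x ≡ 9·18 = 162 = 2·67 + 28, so x = 28.
Check: f(28) = 15·28 + 11 = 431 = 6·67 + 29 ≡ 29 (mod 67).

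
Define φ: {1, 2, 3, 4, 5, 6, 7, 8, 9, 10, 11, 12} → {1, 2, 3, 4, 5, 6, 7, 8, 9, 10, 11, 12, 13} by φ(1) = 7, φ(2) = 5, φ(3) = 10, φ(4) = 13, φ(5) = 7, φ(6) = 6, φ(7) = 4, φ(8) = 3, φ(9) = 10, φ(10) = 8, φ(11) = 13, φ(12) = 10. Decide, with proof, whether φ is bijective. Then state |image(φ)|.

8

φ(1) = 7 = φ(5) with 1 ≠ 5, so φ is not injective, hence not bijective.
The image of φ is {3, 4, 5, 6, 7, 8, 10, 13}, which has 8 elements.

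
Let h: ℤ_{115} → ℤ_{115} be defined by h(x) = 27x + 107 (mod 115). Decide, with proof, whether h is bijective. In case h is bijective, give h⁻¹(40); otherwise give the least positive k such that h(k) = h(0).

If h(a) = h(b), then 27a ≡ 27b (mod 115). Because gcd(27, 115) = 1, we may cancel 27 to get a ≡ b (mod 115).
We now compute 27⁻¹ mod 115 explicitly. Euclid's algorithm: 115 = 4·27 + 7, 27 = 3·7 + 6, 7 = 1·6 + 1; back-substituting gives 1 = 98·27 − 23·115, so 27⁻¹ ≡ 98 (mod 115).
For any y ∈ ℤ_{115}, x = 98(y − 107) mod 115 satisfies h(x) = 27·98(y − 107) + 107 ≡ y (since 27·98 ≡ 1 mod 115). So every y has a preimage.
Hence h is bijective.
Since h is bijective, we find h⁻¹(40): we need 27x ≡ 40 − 107 ≡ 48 (mod 115). Using 27⁻¹ = 98: x ≡ 98·48 = 4704 = 40·115 + 104, so x = 104.
Check: h(104) = 27·104 + 107 = 2915 = 25·115 + 40 ≡ 40 (mod 115).

104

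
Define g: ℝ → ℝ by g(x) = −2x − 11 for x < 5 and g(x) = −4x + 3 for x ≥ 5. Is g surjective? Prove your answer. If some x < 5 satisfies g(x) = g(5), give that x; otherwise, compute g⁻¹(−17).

3

Both pieces are strictly decreasing (slopes −2 and −4), so each is injective on its own interval.
The left piece maps (−∞, 5) onto (−21, ∞); the right piece maps [5, ∞) onto (−∞, −17].
The union (−21, ∞) ∪ (−∞, −17] covers ℝ, so g is surjective.
For the follow-up: the images overlap, so an x < 5 with g(x) = g(5) exists. g(5) = −17; solving −2x − 11 = −17 for x < 5 gives x = (−17 + 11)/(−2) = 3.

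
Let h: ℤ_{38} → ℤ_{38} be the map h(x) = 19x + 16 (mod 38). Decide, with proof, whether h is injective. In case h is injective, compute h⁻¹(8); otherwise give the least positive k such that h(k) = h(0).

2

Recall: h is injective when h(a) = h(b) forces a = b.
We have gcd(19, 38) = 19 > 1. Taking a = 0 and b = 2: h(0) = 16 and h(2) = 19·2 + 16 = 54 ≡ 16 (mod 38).
So h(0) = h(2) while 0 ≠ 2, hence h is not injective.
Since h is not injective, we find the least positive k with h(k) = h(0): this means 19k ≡ 0 (mod 38), i.e. 38 ∣ 19k. Since gcd(19, 38) = 19, dividing through by 19 this holds exactly when 2 ∣ k.
The smallest positive such k is 2.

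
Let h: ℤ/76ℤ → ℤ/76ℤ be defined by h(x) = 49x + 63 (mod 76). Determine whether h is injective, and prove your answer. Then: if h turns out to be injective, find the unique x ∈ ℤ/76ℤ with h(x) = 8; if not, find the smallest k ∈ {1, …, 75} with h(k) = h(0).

33

Suppose h(s) = h(t) in ℤ/76ℤ. Then 49s + 63 ≡ 49t + 63 (mod 76), so 49(s − t) ≡ 0 (mod 76).
Since gcd(49, 76) = 1, 49 is invertible modulo 76, thus s − t ≡ 0 (mod 76), i.e. s = t.
Therefore h is injective.
We now compute 49⁻¹ mod 76 explicitly. Euclid's algorithm: 76 = 1·49 + 27, 49 = 1·27 + 22, 27 = 1·22 + 5, 22 = 4·5 + 2, 5 = 2·2 + 1; back-substituting gives 1 = 45·49 − 29·76, so 49⁻¹ ≡ 45 (mod 76).
Since h is injective, we compute h⁻¹(8): solve 49x + 63 ≡ 8 (mod 76), i.e. 49x ≡ 21 (mod 76).
Multiplying by 49⁻¹ = 45 gives x ≡ 45·21 = 945 = 12·76 + 33 ≡ 33 (mod 76).
Check: h(33) = 49·33 + 63 = 1680 = 22·76 + 8 ≡ 8 (mod 76).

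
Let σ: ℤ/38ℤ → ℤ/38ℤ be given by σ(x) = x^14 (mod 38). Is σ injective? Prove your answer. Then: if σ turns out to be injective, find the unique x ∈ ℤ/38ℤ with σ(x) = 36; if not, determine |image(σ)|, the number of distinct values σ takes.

σ(18): Repeated squaring mod 38: 18^1 ≡ 18, 18^2 ≡ 18² = 324 ≡ 20, 18^4 ≡ 20² = 400 ≡ 20, 18^8 ≡ 20² = 400 ≡ 20. Since 14 = 8 + 4 + 2, 18^14 ≡ 20·20·20: 20·20 = 400 ≡ 20, then 20·20 = 400 ≡ 20. So 18^14 ≡ 20 (mod 38).
σ(20): Repeated squaring mod 38: 20^1 ≡ 20, 20^2 ≡ 20² = 400 ≡ 20, 20^4 ≡ 20² = 400 ≡ 20, 20^8 ≡ 20² = 400 ≡ 20. Since 14 = 8 + 4 + 2, 20^14 ≡ 20·20·20: 20·20 = 400 ≡ 20, then 20·20 = 400 ≡ 20. So 20^14 ≡ 20 (mod 38).
So σ(18) = σ(20) = 20 while 18 ≠ 20, hence σ is not injective.
Since σ is not injective, we determine |image(σ)|. Computing x^14 mod 38 for each x (by repeated squaring, reducing mod 38 at every step), the values σ(0), σ(1), …, σ(37) are: 0, 1, 6, 23, 36, 9, 24, 11, 26, 35, 16, 7, 30, 5, 28, 17, 4, 25, 20, 19, 20, 25, 4, 17, 28, 5, 30, 7, 16, 35, 26, 11, 24, 9, 36, 23, 6, 1.
The distinct values are {0, 1, 4, 5, 6, 7, 9, 11, 16, 17, 19, 20, 23, 24, 25, 26, 28, 30, 35, 36}; there are 20 of them.

20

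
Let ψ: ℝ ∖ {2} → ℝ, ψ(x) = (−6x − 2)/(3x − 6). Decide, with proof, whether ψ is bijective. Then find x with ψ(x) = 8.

If ψ(x) = −2, cross-multiplying gives 3(−6x − 2) = −6(3x − 6), which simplifies to −6 = 36 — false.  So −2 has no preimage and ψ is not surjective.
Hence ψ is not bijective.
Solving ψ(x) = 8: cross-multiplying gives −6x − 2 = 8(3x − 6), which rearranges to −30x = −46, so x = 23/15.

23/15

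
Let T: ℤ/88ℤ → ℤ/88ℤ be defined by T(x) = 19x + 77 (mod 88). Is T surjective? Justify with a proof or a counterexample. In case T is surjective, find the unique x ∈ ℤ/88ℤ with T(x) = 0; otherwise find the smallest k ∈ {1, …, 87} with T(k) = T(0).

33

Since gcd(19, 88) = 1, 19 is invertible modulo 88. Euclid's algorithm: 88 = 4·19 + 12, 19 = 1·12 + 7, 12 = 1·7 + 5, 7 = 1·5 + 2, 5 = 2·2 + 1; back-substituting gives 1 = 51·19 − 11·88, so 19⁻¹ ≡ 51 (mod 88).
Then y ↦ 51(y − 77) is a two-sided inverse to T, so every y ∈ ℤ/88ℤ has a preimage.
Thus T is surjective.
Since T is surjective, we compute T⁻¹(0): solve 19x + 77 ≡ 0 (mod 88), i.e. 19x ≡ 11 (mod 88).
Multiplying by 19⁻¹ = 51 gives x ≡ 51·11 = 561 = 6·88 + 33 ≡ 33 (mod 88).
Check: T(33) = 19·33 + 77 = 704 = 8·88 + 0 ≡ 0 (mod 88).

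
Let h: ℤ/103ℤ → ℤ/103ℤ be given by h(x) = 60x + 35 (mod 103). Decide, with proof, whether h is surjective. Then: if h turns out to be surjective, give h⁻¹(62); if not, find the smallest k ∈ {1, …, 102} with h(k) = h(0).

88

Since gcd(60, 103) = 1, 60 is invertible modulo 103. Euclid's algorithm: 103 = 1·60 + 43, 60 = 1·43 + 17, 43 = 2·17 + 9, 17 = 1·9 + 8, 9 = 1·8 + 1; back-substituting gives 1 = 91·60 − 53·103, so 60⁻¹ ≡ 91 (mod 103).
For any y ∈ ℤ/103ℤ, x = 91(y − 35) mod 103 satisfies h(x) = 60·91(y − 35) + 35 ≡ y (since 60·91 ≡ 1 mod 103). So every y has a preimage.
Hence h is surjective.
Since h is surjective, we find h⁻¹(62): we need 60x ≡ 62 − 35 ≡ 27 (mod 103). Using 60⁻¹ = 91: x ≡ 91·27 = 2457 = 23·103 + 88, so x = 88.
Check: h(88) = 60·88 + 35 = 5315 = 51·103 + 62 ≡ 62 (mod 103).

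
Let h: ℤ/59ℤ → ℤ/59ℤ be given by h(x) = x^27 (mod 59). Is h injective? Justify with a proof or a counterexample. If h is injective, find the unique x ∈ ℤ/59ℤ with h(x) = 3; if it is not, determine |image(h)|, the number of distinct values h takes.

16

Since 59 is prime, the nonzero elements of ℤ/59ℤ form a cyclic group of order 58.
As gcd(27, 58) = 1, raising to the 27th power is a bijection on this group: if u^27 ≡ v^27 then (uv^{−1})^27 = 1, and the only element of order dividing gcd(27, 58) = 1 is 1, so u = v.
With h(0) = 0 this makes h injective on all of ℤ/59ℤ, hence bijective (finite equal-size domain and codomain). In particular h is injective.
Since h is injective, we find the preimage of 3. The inverse of x ↦ x^27 on (ℤ/59ℤ)^× is x ↦ x^43, because 27·43 = 1161 = 20·58 + 1 ≡ 1 (mod 58) and x^{58} = 1 for x ≠ 0 (Fermat). So h⁻¹(3) = 3^43 mod 59.
Repeated squaring mod 59: 3^1 ≡ 3, 3^2 ≡ 3² = 9, 3^4 ≡ 9² = 81 ≡ 22, 3^8 ≡ 22² = 484 ≡ 12, 3^16 ≡ 12² = 144 ≡ 26, 3^32 ≡ 26² = 676 ≡ 27. Since 43 = 32 + 8 + 2 + 1, 3^43 ≡ 27·12·9·3: 27·12 = 324 ≡ 29, then 29·9 = 261 ≡ 25, then 25·3 = 75 ≡ 16. So 3^43 ≡ 16 (mod 59).
Hence h⁻¹(3) = 16.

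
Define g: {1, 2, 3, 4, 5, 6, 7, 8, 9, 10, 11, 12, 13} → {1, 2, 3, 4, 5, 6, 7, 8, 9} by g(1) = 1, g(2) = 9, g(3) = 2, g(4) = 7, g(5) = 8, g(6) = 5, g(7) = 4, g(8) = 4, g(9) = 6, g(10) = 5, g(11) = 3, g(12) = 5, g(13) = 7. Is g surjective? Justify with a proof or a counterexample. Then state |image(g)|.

Every element of the codomain has a preimage: 1 = g(1), 2 = g(3), 3 = g(11), 4 = g(7), 5 = g(6), 6 = g(9), 7 = g(4), 8 = g(5), 9 = g(2).
Therefore g is surjective.
The image of g is {1, 2, 3, 4, 5, 6, 7, 8, 9}, which has 9 elements.

9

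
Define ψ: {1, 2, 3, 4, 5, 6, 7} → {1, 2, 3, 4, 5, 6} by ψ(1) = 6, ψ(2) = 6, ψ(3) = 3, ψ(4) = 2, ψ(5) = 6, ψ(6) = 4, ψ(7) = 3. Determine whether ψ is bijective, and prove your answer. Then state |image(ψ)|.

ψ(1) = 6 = ψ(2) with 1 ≠ 2, so ψ is not injective, hence not bijective.
The image of ψ is {2, 3, 4, 6}, which has 4 elements.

4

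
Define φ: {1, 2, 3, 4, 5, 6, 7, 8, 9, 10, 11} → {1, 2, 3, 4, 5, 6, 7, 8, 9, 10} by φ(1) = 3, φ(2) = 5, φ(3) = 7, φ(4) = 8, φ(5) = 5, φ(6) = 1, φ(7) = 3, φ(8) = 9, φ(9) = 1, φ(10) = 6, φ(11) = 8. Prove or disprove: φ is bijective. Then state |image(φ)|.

7

φ(2) = 5 = φ(5) with 2 ≠ 5, so φ is not injective, hence not bijective.
The image of φ is {1, 3, 5, 6, 7, 8, 9}, which has 7 elements.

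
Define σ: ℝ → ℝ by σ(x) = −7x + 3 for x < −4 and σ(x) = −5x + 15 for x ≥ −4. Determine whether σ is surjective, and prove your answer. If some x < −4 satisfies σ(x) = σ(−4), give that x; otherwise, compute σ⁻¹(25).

-32/7

Both pieces are strictly decreasing (slopes −7 and −5), so each is injective on its own interval.
The left piece maps (−∞, −4) onto (31, ∞); the right piece maps [−4, ∞) onto (−∞, 35].
The union (31, ∞) ∪ (−∞, 35] covers ℝ, so σ is surjective.
For the follow-up: the images overlap, so an x < −4 with σ(x) = σ(−4) exists. σ(−4) = 35; solving −7x + 3 = 35 for x < −4 gives x = (35 − 3)/(−7) = −32/7.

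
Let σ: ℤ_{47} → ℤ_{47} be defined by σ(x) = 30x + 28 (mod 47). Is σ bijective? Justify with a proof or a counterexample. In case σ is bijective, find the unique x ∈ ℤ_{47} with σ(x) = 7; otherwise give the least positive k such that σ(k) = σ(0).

4

Recall: σ is injective if σ(x_1) = σ(x_2) implies x_1 = x_2.
Suppose σ(x_1) = σ(x_2) in ℤ_{47}. Then 30x_1 + 28 ≡ 30x_2 + 28 (mod 47), hence 30(x_1 − x_2) ≡ 0 (mod 47).
Since gcd(30, 47) = 1, 30 is invertible modulo 47, so x_1 − x_2 ≡ 0 (mod 47), i.e. x_1 = x_2.
We now compute 30⁻¹ mod 47 explicitly. Euclid's algorithm: 47 = 1·30 + 17, 30 = 1·17 + 13, 17 = 1·13 + 4, 13 = 3·4 + 1; back-substituting gives 1 = 11·30 − 7·47, so 30⁻¹ ≡ 11 (mod 47).
For any y ∈ ℤ_{47}, x = 11(y − 28) mod 47 satisfies σ(x) = 30·11(y − 28) + 28 ≡ y (since 30·11 ≡ 1 mod 47). So every y has a preimage.
Therefore σ is bijective.
Since σ is bijective, we compute σ⁻¹(7): solve 30x + 28 ≡ 7 (mod 47), i.e. 30x ≡ 26 (mod 47).
Multiplying by 30⁻¹ = 11 gives x ≡ 11·26 = 286 = 6·47 + 4 ≡ 4 (mod 47).
Check: σ(4) = 30·4 + 28 = 148 = 3·47 + 7 ≡ 7 (mod 47).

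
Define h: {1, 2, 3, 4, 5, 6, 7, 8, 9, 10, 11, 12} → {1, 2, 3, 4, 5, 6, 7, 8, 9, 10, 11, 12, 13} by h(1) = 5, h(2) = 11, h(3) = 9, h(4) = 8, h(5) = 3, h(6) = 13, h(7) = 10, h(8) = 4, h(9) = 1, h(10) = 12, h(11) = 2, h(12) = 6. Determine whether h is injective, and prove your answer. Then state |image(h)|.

The values h(1), …, h(12) are 5, 11, 9, 8, 3, 13, 10, 4, 1, 12, 2, 6 — all distinct.
So h(a) = h(b) only when a = b, and h is injective.
The image of h is {1, 2, 3, 4, 5, 6, 8, 9, 10, 11, 12, 13}, which has 12 elements.

12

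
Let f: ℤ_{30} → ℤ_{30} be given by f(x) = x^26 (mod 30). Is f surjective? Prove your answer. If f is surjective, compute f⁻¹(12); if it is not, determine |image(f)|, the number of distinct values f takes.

f(2): Repeated squaring mod 30: 2^1 ≡ 2, 2^2 ≡ 2² = 4, 2^4 ≡ 4² = 16, 2^8 ≡ 16² = 256 ≡ 16, 2^16 ≡ 16² = 256 ≡ 16. Since 26 = 16 + 8 + 2, 2^26 ≡ 16·16·4: 16·16 = 256 ≡ 16, then 16·4 = 64 ≡ 4. So 2^26 ≡ 4 (mod 30).
f(8): Repeated squaring mod 30: 8^1 ≡ 8, 8^2 ≡ 8² = 64 ≡ 4, 8^4 ≡ 4² = 16, 8^8 ≡ 16² = 256 ≡ 16, 8^16 ≡ 16² = 256 ≡ 16. Since 26 = 16 + 8 + 2, 8^26 ≡ 16·16·4: 16·16 = 256 ≡ 16, then 16·4 = 64 ≡ 4. So 8^26 ≡ 4 (mod 30).
So f(2) = f(8) = 4 while 2 ≠ 8, therefore f is not injective.
A non-injective map from the 30-element set ℤ_{30} to itself takes at most 29 distinct values, so it cannot be surjective. Thus f is not surjective.
Since f is not surjective, we determine |image(f)|. Computing x^26 mod 30 for each x (by repeated squaring, reducing mod 30 at every step), the values f(0), f(1), …, f(29) are: 0, 1, 4, 9, 16, 25, 6, 19, 4, 21, 10, 1, 24, 19, 16, 15, 16, 19, 24, 1, 10, 21, 4, 19, 6, 25, 16, 9, 4, 1.
The distinct values are {0, 1, 4, 6, 9, 10, 15, 16, 19, 21, 24, 25}; there are 12 of them.

12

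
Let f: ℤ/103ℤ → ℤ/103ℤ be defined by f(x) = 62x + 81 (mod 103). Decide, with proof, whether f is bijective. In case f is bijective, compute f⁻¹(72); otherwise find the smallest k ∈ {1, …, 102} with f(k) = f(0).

Suppose f(u) = f(v) in ℤ/103ℤ. Then 62u + 81 ≡ 62v + 81 (mod 103), thus 62(u − v) ≡ 0 (mod 103).
Since gcd(62, 103) = 1, 62 is invertible modulo 103, thus u − v ≡ 0 (mod 103), i.e. u = v.
We now compute 62⁻¹ mod 103 explicitly. Euclid's algorithm: 103 = 1·62 + 41, 62 = 1·41 + 21, 41 = 1·21 + 20, 21 = 1·20 + 1; back-substituting gives 1 = 5·62 − 3·103, so 62⁻¹ ≡ 5 (mod 103).
Then y ↦ 5(y − 81) is a two-sided inverse to f, so every y ∈ ℤ/103ℤ has a preimage.
So f is bijective.
Since f is bijective, we compute f⁻¹(72): solve 62x + 81 ≡ 72 (mod 103), i.e. 62x ≡ 94 (mod 103).
Multiplying by 62⁻¹ = 5 gives x ≡ 5·94 = 470 = 4·103 + 58 ≡ 58 (mod 103).
Check: f(58) = 62·58 + 81 = 3677 = 35·103 + 72 ≡ 72 (mod 103).

58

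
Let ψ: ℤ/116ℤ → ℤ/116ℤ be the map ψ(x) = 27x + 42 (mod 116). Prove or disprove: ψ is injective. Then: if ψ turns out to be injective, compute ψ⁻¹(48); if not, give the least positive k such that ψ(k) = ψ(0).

If ψ(x_1) = ψ(x_2), then 27x_1 ≡ 27x_2 (mod 116). Because gcd(27, 116) = 1, we may cancel 27 to get x_1 ≡ x_2 (mod 116).
Hence ψ is injective.
We now compute 27⁻¹ mod 116 explicitly. Euclid's algorithm: 116 = 4·27 + 8, 27 = 3·8 + 3, 8 = 2·3 + 2, 3 = 1·2 + 1; back-substituting gives 1 = 43·27 − 10·116, so 27⁻¹ ≡ 43 (mod 116).
Since ψ is injective, we find ψ⁻¹(48): we need 27x ≡ 48 − 42 ≡ 6 (mod 116). Using 27⁻¹ = 43: x ≡ 43·6 = 258 = 2·116 + 26, so x = 26.
Check: ψ(26) = 27·26 + 42 = 744 = 6·116 + 48 ≡ 48 (mod 116).

26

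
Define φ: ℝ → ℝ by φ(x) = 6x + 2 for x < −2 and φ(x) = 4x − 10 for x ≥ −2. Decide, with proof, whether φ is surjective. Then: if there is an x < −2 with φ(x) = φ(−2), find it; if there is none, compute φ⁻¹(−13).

Both pieces are strictly increasing (slopes 6 and 4), so each is injective on its own interval.
The left piece maps (−∞, −2) onto (−∞, −10); the right piece maps [−2, ∞) onto [−18, ∞).
The union (−∞, −10) ∪ [−18, ∞) covers ℝ, so φ is surjective.
For the follow-up: the images overlap, so an x < −2 with φ(x) = φ(−2) exists. φ(−2) = −18; solving 6x + 2 = −18 for x < −2 gives x = (−18 − 2)/6 = −10/3.

-10/3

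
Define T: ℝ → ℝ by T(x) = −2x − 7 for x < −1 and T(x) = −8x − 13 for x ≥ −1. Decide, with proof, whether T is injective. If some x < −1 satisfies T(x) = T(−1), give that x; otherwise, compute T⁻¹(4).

-11/2

Both pieces are strictly decreasing (slopes −2 and −8), so each is injective on its own interval.
The left piece maps (−∞, −1) onto (−5, ∞); the right piece maps [−1, ∞) onto (−∞, −5].
These images are disjoint, so no value is attained by both pieces. Therefore T is injective.
Because the two images are disjoint, no x < −1 has T(x) = T(−1), so we compute T⁻¹(4): 4 lies in (−5, ∞), so solve −2x − 7 = 4: x = (4 + 7)/(−2) = −11/2.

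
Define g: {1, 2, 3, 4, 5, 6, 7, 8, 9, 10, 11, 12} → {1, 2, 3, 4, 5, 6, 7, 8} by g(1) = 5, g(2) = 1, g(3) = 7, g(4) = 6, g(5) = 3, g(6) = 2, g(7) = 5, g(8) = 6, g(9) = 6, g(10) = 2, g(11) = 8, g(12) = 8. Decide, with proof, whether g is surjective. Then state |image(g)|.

7

No element maps to 4, so g is not surjective.
The image of g is {1, 2, 3, 5, 6, 7, 8}, which has 7 elements.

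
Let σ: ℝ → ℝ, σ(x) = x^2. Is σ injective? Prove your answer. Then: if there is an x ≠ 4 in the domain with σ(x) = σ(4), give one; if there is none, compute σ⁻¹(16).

σ(4) = 16 = (−4)^2 = σ(−4) (since 2 is even), with 4 ≠ −4. So σ is not injective.
For the follow-up, such an x exists: taking x = −4 ∈ ℝ gives σ(−4) = 16 = σ(4) with −4 ≠ 4.

-4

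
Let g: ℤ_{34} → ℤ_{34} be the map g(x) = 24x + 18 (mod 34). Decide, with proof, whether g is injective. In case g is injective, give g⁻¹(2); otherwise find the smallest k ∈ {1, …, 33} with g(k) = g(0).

We have gcd(24, 34) = 2 > 1. Taking a = 0 and b = 17: g(0) = 18 and g(17) = 24·17 + 18 = 426 ≡ 18 (mod 34).
So g(0) = g(17) while 0 ≠ 17, so g is not injective.
Since g is not injective, we find the least positive k with g(k) = g(0): this means 24k ≡ 0 (mod 34), i.e. 34 ∣ 24k. Since gcd(24, 34) = 2, dividing through by 2 this holds exactly when 17 ∣ 12k, and as gcd(12, 17) = 1, exactly when 17 ∣ k.
The smallest positive such k is 17.

17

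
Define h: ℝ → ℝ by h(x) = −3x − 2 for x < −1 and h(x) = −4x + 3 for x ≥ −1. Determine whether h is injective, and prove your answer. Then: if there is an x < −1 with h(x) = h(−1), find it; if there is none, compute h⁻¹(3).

Both pieces are strictly decreasing (slopes −3 and −4), so each is injective on its own interval.
The left piece maps (−∞, −1) onto (1, ∞); the right piece maps [−1, ∞) onto (−∞, 7].
These images overlap. In particular h(−1) = 7 (right piece), and solving −3x − 2 = 7 on the left piece gives x = −3 < −1.
So h(−3) = h(−1) with −3 ≠ −1, and h is not injective. This x = −3 is the requested value below −1.

-3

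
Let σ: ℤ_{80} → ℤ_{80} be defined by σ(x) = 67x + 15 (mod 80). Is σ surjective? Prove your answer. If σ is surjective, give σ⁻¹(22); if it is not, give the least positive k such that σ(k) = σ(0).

Since gcd(67, 80) = 1, 67 is invertible modulo 80. Euclid's algorithm: 80 = 1·67 + 13, 67 = 5·13 + 2, 13 = 6·2 + 1; back-substituting gives 1 = 43·67 − 36·80, so 67⁻¹ ≡ 43 (mod 80).
For any y ∈ ℤ_{80}, x = 43(y − 15) mod 80 satisfies σ(x) = 67·43(y − 15) + 15 ≡ y (since 67·43 ≡ 1 mod 80). So every y has a preimage.
So σ is surjective.
Since σ is surjective, we find σ⁻¹(22): we need 67x ≡ 22 − 15 ≡ 7 (mod 80). Using 67⁻¹ = 43: x ≡ 43·7 = 301 = 3·80 + 61, so x = 61.
Check: σ(61) = 67·61 + 15 = 4102 = 51·80 + 22 ≡ 22 (mod 80).

61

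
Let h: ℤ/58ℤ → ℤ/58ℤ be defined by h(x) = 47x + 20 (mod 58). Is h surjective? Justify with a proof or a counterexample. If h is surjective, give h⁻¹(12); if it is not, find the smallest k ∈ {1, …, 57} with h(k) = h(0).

6

Since gcd(47, 58) = 1, 47 is invertible modulo 58. Euclid's algorithm: 58 = 1·47 + 11, 47 = 4·11 + 3, 11 = 3·3 + 2, 3 = 1·2 + 1; back-substituting gives 1 = 21·47 − 17·58, so 47⁻¹ ≡ 21 (mod 58).
Then y ↦ 21(y − 20) is a two-sided inverse to h, so every y ∈ ℤ/58ℤ has a preimage.
So h is surjective.
Since h is surjective, we compute h⁻¹(12): solve 47x + 20 ≡ 12 (mod 58), i.e. 47x ≡ 50 (mod 58).
Multiplying by 47⁻¹ = 21 gives x ≡ 21·50 = 1050 = 18·58 + 6 ≡ 6 (mod 58).
Check: h(6) = 47·6 + 20 = 302 = 5·58 + 12 ≡ 12 (mod 58).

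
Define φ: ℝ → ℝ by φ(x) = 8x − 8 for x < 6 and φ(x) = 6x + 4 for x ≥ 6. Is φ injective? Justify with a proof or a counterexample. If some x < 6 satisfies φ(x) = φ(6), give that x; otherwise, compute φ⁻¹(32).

Both pieces are strictly increasing (slopes 8 and 6), so each is injective on its own interval.
The left piece maps (−∞, 6) onto (−∞, 40); the right piece maps [6, ∞) onto [40, ∞).
These images are disjoint, so no value is attained by both pieces. Thus φ is injective.
Because the two images are disjoint, no x < 6 has φ(x) = φ(6), so we compute φ⁻¹(32): 32 lies in (−∞, 40), so solve 8x − 8 = 32: x = (32 + 8)/8 = 5.

5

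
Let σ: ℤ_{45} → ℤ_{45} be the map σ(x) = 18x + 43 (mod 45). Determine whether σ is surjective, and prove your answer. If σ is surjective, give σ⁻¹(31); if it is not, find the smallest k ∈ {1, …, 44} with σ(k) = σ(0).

5

Since gcd(18, 45) = 9, we have 18x ≡ 0 (mod 9) for all x, so σ(x) ≡ 7 (mod 9).
But 0 ≢ 7 (mod 9), so 0 ∈ ℤ_{45} has no preimage. Hence σ is not surjective.
Since σ is not surjective, we find the least positive k with σ(k) = σ(0): this means 18k ≡ 0 (mod 45), i.e. 45 ∣ 18k. Since gcd(18, 45) = 9, dividing through by 9 this holds exactly when 5 ∣ 2k, and as gcd(2, 5) = 1, exactly when 5 ∣ k.
The smallest positive such k is 5.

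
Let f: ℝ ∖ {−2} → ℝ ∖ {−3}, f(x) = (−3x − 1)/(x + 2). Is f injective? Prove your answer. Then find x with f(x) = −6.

-11/3

Suppose f(s) = f(t). Cross-multiplying: (−3s − 1)(t + 2) = (−3t − 1)(s + 2).
Expanding both sides and cancelling the symmetric terms leaves −5·(s − t) = 0. Since −5 ≠ 0, s = t. So f is injective.
Solving f(x) = −6: cross-multiplying gives −3x − 1 = −6(x + 2), which rearranges to 3x = −11, so x = −11/3.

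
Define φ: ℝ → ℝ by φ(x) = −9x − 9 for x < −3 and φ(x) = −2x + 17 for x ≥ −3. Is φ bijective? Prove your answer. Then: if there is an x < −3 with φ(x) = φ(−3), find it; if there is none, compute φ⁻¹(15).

Both pieces are strictly decreasing (slopes −9 and −2), so each is injective on its own interval.
The left piece maps (−∞, −3) onto (18, ∞); the right piece maps [−3, ∞) onto (−∞, 23].
These images overlap. In particular φ(−3) = 23 (right piece), and solving −9x − 9 = 23 on the left piece gives x = −32/9 < −3.
So φ(−32/9) = φ(−3) with −32/9 ≠ −3, and φ is not injective, hence not bijective. This x = −32/9 is the requested value below −3.

-32/9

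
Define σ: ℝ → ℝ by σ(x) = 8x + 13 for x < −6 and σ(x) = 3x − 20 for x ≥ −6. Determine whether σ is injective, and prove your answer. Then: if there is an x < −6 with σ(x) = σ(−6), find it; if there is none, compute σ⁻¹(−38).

Both pieces are strictly increasing (slopes 8 and 3), so each is injective on its own interval.
The left piece maps (−∞, −6) onto (−∞, −35); the right piece maps [−6, ∞) onto [−38, ∞).
These images overlap. In particular σ(−6) = −38 (right piece), and solving 8x + 13 = −38 on the left piece gives x = −51/8 < −6.
So σ(−51/8) = σ(−6) with −51/8 ≠ −6, and σ is not injective. This x = −51/8 is the requested value below −6.

-51/8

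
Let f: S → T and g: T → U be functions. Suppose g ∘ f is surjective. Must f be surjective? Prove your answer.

No. Take S = {1, 2}, T = {1, 2, 3, 4, 5}, U = {1}, f(a) = 1 for every a ∈ S, and g(b) = 1 for every b ∈ T.
Then g ∘ f is surjective onto {1}, but 5 ∈ T has no preimage under f, so f is not surjective.

not surjective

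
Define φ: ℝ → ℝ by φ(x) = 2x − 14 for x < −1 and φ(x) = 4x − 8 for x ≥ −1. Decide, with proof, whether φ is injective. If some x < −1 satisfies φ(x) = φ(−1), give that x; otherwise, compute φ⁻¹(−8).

Both pieces are strictly increasing (slopes 2 and 4), so each is injective on its own interval.
The left piece maps (−∞, −1) onto (−∞, −16); the right piece maps [−1, ∞) onto [−12, ∞).
These images are disjoint, so no value is attained by both pieces. Hence φ is injective.
Because the two images are disjoint, no x < −1 has φ(x) = φ(−1), so we compute φ⁻¹(−8): −8 lies in [−12, ∞), so solve 4x − 8 = −8: x = (−8 + 8)/4 = 0.

0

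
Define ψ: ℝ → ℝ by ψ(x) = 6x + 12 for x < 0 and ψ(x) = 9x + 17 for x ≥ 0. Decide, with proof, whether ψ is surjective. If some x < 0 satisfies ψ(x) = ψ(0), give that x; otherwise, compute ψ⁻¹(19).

2/9

Both pieces are strictly increasing (slopes 6 and 9), so each is injective on its own interval.
The left piece maps (−∞, 0) onto (−∞, 12); the right piece maps [0, ∞) onto [17, ∞).
The union (−∞, 12) ∪ [17, ∞) omits the interval between 12 and 17; in particular 12 has no preimage. So ψ is not surjective.
Because the two images are disjoint, no x < 0 has ψ(x) = ψ(0), so we compute ψ⁻¹(19): 19 lies in [17, ∞), so solve 9x + 17 = 19: x = (19 − 17)/9 = 2/9.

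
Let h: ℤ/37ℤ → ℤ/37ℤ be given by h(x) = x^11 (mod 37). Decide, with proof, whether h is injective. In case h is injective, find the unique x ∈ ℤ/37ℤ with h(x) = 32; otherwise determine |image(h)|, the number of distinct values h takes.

17

Since 37 is prime, the nonzero elements of ℤ/37ℤ form a cyclic group of order 36.
As gcd(11, 36) = 1, raising to the 11th power is a bijection on this group: if s^11 ≡ t^11 then (st^{−1})^11 = 1, and the only element of order dividing gcd(11, 36) = 1 is 1, so s = t.
With h(0) = 0 this makes h injective on all of ℤ/37ℤ, hence bijective (finite equal-size domain and codomain). In particular h is injective.
Since h is injective, we find the preimage of 32. The inverse of x ↦ x^11 on (ℤ/37ℤ)^× is x ↦ x^23, because 11·23 = 253 = 7·36 + 1 ≡ 1 (mod 36) and x^{36} = 1 for x ≠ 0 (Fermat). So h⁻¹(32) = 32^23 mod 37.
Repeated squaring mod 37: 32^1 ≡ 32, 32^2 ≡ 32² = 1024 ≡ 25, 32^4 ≡ 25² = 625 ≡ 33, 32^8 ≡ 33² = 1089 ≡ 16, 32^16 ≡ 16² = 256 ≡ 34. Since 23 = 16 + 4 + 2 + 1, 32^23 ≡ 34·33·25·32: 34·33 = 1122 ≡ 12, then 12·25 = 300 ≡ 4, then 4·32 = 128 ≡ 17. So 32^23 ≡ 17 (mod 37).
Hence h⁻¹(32) = 17.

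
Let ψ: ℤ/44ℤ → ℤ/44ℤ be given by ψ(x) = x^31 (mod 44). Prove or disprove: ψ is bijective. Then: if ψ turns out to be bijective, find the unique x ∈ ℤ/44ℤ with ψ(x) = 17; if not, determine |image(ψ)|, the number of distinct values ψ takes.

33

ψ(0) = 0^31 = 0.
ψ(22): Repeated squaring mod 44: 22^1 ≡ 22, 22^2 ≡ 22² = 484 ≡ 0, 22^4 ≡ 0² = 0, 22^8 ≡ 0² = 0, 22^16 ≡ 0² = 0. Since 31 = 16 + 8 + 4 + 2 + 1, 22^31 ≡ 0·0·0·0·22: 0·0 = 0, then 0·0 = 0, then 0·0 = 0, then 0·22 = 0. So 22^31 ≡ 0 (mod 44).
So ψ(0) = ψ(22) = 0 while 0 ≠ 22, hence ψ is not injective, hence not bijective.
Since ψ is not bijective, we determine |image(ψ)|. Computing x^31 mod 44 for each x (by repeated squaring, reducing mod 44 at every step), the values ψ(0), ψ(1), …, ψ(43) are: 0, 1, 24, 3, 4, 5, 28, 7, 8, 9, 32, 11, 12, 13, 36, 15, 16, 17, 40, 19, 20, 21, 0, 23, 24, 25, 4, 27, 28, 29, 8, 31, 32, 33, 12, 35, 36, 37, 16, 39, 40, 41, 20, 43.
The distinct values are {0, 1, 3, 4, 5, 7, 8, 9, 11, 12, 13, 15, 16, 17, 19, 20, 21, 23, 24, 25, 27, 28, 29, 31, 32, 33, 35, 36, 37, 39, 40, 41, 43}; there are 33 of them.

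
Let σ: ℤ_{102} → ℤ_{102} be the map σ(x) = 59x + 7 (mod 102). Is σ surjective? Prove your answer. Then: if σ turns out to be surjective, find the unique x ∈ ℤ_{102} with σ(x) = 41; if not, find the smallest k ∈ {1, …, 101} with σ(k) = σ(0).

68

Since gcd(59, 102) = 1, 59 is invertible modulo 102. Euclid's algorithm: 102 = 1·59 + 43, 59 = 1·43 + 16, 43 = 2·16 + 11, 16 = 1·11 + 5, 11 = 2·5 + 1; back-substituting gives 1 = 83·59 − 48·102, so 59⁻¹ ≡ 83 (mod 102).
Then y ↦ 83(y − 7) is a two-sided inverse to σ, so every y ∈ ℤ_{102} has a preimage.
So σ is surjective.
Since σ is surjective, we find σ⁻¹(41): we need 59x ≡ 41 − 7 ≡ 34 (mod 102). Using 59⁻¹ = 83: x ≡ 83·34 = 2822 = 27·102 + 68, so x = 68.
Check: σ(68) = 59·68 + 7 = 4019 = 39·102 + 41 ≡ 41 (mod 102).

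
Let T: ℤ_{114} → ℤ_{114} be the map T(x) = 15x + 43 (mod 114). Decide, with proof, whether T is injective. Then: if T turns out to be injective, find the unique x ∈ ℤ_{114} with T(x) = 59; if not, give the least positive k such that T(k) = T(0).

Recall that injectivity means: for all s, t in the domain, T(s) = T(t) implies s = t.
We have gcd(15, 114) = 3 > 1. Taking s = 0 and t = 38: T(0) = 43 and T(38) = 15·38 + 43 = 613 ≡ 43 (mod 114).
So T(0) = T(38) while 0 ≠ 38, so T is not injective.
Since T is not injective, we find the least positive k with T(k) = T(0): this means 15k ≡ 0 (mod 114), i.e. 114 ∣ 15k. Since gcd(15, 114) = 3, dividing through by 3 this holds exactly when 38 ∣ 5k, and as gcd(5, 38) = 1, exactly when 38 ∣ k.
The smallest positive such k is 38.

38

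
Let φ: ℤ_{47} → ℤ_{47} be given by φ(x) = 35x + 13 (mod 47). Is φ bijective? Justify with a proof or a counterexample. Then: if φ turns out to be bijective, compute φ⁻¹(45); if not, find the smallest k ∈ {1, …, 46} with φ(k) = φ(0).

13

If φ(a) = φ(b), then 35a ≡ 35b (mod 47). Because gcd(35, 47) = 1, we may cancel 35 to get a ≡ b (mod 47).
We now compute 35⁻¹ mod 47 explicitly. Euclid's algorithm: 47 = 1·35 + 12, 35 = 2·12 + 11, 12 = 1·11 + 1; back-substituting gives 1 = 43·35 − 32·47, so 35⁻¹ ≡ 43 (mod 47).
For any y ∈ ℤ_{47}, x = 43(y − 13) mod 47 satisfies φ(x) = 35·43(y − 13) + 13 ≡ y (since 35·43 ≡ 1 mod 47). So every y has a preimage.
Thus φ is bijective.
Since φ is bijective, we find φ⁻¹(45): we need 35x ≡ 45 − 13 ≡ 32 (mod 47). Using 35⁻¹ = 43: x ≡ 43·32 = 1376 = 29·47 + 13, so x = 13.
Check: φ(13) = 35·13 + 13 = 468 = 9·47 + 45 ≡ 45 (mod 47).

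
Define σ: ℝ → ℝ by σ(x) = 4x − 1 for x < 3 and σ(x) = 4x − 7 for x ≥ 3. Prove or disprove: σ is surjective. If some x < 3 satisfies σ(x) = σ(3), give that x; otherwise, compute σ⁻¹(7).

3/2

Both pieces are strictly increasing (slopes 4 and 4), so each is injective on its own interval.
The left piece maps (−∞, 3) onto (−∞, 11); the right piece maps [3, ∞) onto [5, ∞).
The union (−∞, 11) ∪ [5, ∞) covers ℝ, so σ is surjective.
For the follow-up: the images overlap, so an x < 3 with σ(x) = σ(3) exists. σ(3) = 5; solving 4x − 1 = 5 for x < 3 gives x = (5 + 1)/4 = 3/2.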